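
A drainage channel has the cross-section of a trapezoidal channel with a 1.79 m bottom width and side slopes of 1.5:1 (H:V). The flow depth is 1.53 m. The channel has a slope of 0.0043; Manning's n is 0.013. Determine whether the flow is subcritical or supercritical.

With bottom width b = 1.79 m and side slope z = 1.5: A = (b + zy)y = (1.79 + 1.5×1.53)×1.53 = 6.25 m²; P = b + 2y√(1+z²) = 1.79 + 2×1.53×1.803 = 7.306 m.
Hydraulic radius R = A/P = 6.25/7.306 = 0.8554 m.
V = (1/n) R^(2/3) √S = (1/0.013) × 0.8554^(2/3) × √0.0043 = 4.545 m/s. Hydraulic depth D_h = A/T = 6.25/6.38 = 0.9796 m.
Froude number Fr = V/√(g·D_h) = 4.545/√(9.81×0.9796) = 1.47, which is greater than 1, so the flow is supercritical.

supercritical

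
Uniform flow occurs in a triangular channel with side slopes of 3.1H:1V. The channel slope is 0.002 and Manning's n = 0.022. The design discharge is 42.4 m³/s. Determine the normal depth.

y_n = 2.46 m

Manning's equation rearranged: A R^(2/3) = nQ / (1·√S) = 0.022 × 42.4 / (√0.002) = 20.86.
Trying y = 2.14 m: A R^(2/3) = 14.37 — too small.
Trying y = 3.08 m: A R^(2/3) = 37.94 — too large.
Trying y = 2.46 m: A R^(2/3) = 20.84 — matches.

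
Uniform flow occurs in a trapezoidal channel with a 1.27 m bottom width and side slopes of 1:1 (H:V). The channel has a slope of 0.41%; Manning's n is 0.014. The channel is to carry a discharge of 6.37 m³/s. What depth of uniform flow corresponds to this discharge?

y_n = 0.952 m

Manning's equation rearranged: A R^(2/3) = nQ / (1·√S) = 0.014 × 6.37 / (√0.0041) = 1.393.
Trying y = 1.04 m: A R^(2/3) = 1.652 — high.
Trying y = 0.701 m: A R^(2/3) = 0.7807 — low.
Trying y = 0.952 m: A R^(2/3) = 1.392 — ≈ 1.393.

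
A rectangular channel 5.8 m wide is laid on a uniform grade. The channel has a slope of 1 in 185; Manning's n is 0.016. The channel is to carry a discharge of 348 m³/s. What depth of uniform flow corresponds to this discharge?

Manning's equation rearranged: A R^(2/3) = nQ / (1·√S) = 0.016 × 348 / (√0.005405) = 75.73.
Trying y = 8.76 m: A R^(2/3) = 85.39 — too large.
Trying y = 6.66 m: A R^(2/3) = 61.73 — too small.
Trying y = 7.91 m: A R^(2/3) = 75.76 — close enough.

y_n = 7.91 m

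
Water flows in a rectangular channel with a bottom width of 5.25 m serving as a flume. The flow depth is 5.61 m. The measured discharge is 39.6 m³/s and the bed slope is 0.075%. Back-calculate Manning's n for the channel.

Flow area A = b·y = 5.25 × 5.61 = 29.45 m². Wetted perimeter P = b + 2y = 5.25 + 2×5.61 = 16.47 m.
Hydraulic radius R = A/P = 29.45/16.47 = 1.788 m.
Rearranging Manning's equation: n = (1/Q) A R^(2/3) S^(1/2) = (1/39.6) × 29.45 × 1.788^(2/3) × √0.00075 = 0.03.

n = 0.03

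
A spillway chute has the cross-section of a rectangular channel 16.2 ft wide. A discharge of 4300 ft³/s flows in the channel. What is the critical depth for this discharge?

For a rectangular channel, critical depth y_c = (q²/g)^(1/3) where q = Q/b = 4300/16.2 = 265.4 ft²/s.
So y_c = (265.4²/32.2)^(1/3) = 13 ft.

y_c = 13 ft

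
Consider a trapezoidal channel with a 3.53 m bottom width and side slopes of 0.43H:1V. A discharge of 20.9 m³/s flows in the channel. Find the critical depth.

At critical depth, Q² T / (g A³) = 1, i.e. A³/T = Q²/g = 20.9²/9.81 = 44.53.
Trying y = 1.57 m: A³/T = 58.96 — over.
Trying y = 1.18 m: A³/T = 23.79 — short.
Trying y = 1.44 m: A³/T = 44.73 — ≈ 44.53.

y_c = 1.44 m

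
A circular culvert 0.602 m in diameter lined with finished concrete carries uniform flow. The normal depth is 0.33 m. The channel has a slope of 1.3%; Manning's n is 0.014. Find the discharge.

Q = 0.382 m³/s

For a circular section of diameter D = 0.602 m at depth y = 0.33 m, the central angle is θ = 2 arccos(1 − 2y/D) = 3.335 rad. Then A = (D²/8)(θ − sin θ) = 0.1597 m² and P = Dθ/2 = 1.004 m.
Hydraulic radius R = A/P = 0.1597/1.004 = 0.1592 m.
Manning's equation: Q = (1/n) A R^(2/3) S^(1/2) = (1/0.014) × 0.1597 × 0.1592^(2/3) × 0.013^(1/2) = 0.382 m³/s.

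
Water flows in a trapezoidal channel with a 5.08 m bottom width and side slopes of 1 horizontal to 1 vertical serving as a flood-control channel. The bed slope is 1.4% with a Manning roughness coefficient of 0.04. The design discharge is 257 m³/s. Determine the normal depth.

y_n = 4.76 m

Manning's equation rearranged: A R^(2/3) = nQ / (1·√S) = 0.04 × 257 / (√0.014) = 86.88.
Try y = 3.34 m: A R^(2/3) = 43.68 — short.
Try y = 5.67 m: A R^(2/3) = 123.6 — over.
Try y = 4.76 m: A R^(2/3) = 86.87 — matches.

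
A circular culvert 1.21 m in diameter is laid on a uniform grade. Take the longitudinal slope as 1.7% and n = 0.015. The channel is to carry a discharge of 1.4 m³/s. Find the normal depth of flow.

Manning's equation rearranged: A R^(2/3) = nQ / (1·√S) = 0.015 × 1.4 / (√0.017) = 0.1611.
Try y = 0.405 m: A R^(2/3) = 0.1252 — short.
Try y = 0.549 m: A R^(2/3) = 0.219 — over.
Try y = 0.463 m: A R^(2/3) = 0.1609 — matches.

y_n = 0.463 m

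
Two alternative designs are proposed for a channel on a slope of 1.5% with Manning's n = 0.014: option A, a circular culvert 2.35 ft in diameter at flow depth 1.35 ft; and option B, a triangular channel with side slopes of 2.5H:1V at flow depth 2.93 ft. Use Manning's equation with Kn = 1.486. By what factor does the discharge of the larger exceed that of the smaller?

13.8

Channel A: For a circular section of diameter D = 2.35 ft at depth y = 1.35 ft, the central angle is θ = 2 arccos(1 − 2y/D) = 3.441 rad. Then A = (D²/8)(θ − sin θ) = 2.578 ft² and P = Dθ/2 = 4.043 ft. Hydraulic radius R = A/P = 2.578/4.043 = 0.6378 ft. Q_A = (1.486/0.014)·2.578·0.6378^(2/3)·√0.015 = 24.84 ft³/s.
Channel B: For a triangular section with side slope z = 2.5: A = zy² = 2.5×2.93² = 21.46 ft²; P = 2y√(1+z²) = 2×2.93×2.693 = 15.78 ft. Hydraulic radius R = A/P = 21.46/15.78 = 1.36 ft. Q_B = (1.486/0.014)·21.46·1.36^(2/3)·√0.015 = 342.5 ft³/s.
The larger discharge is 342.5 ft³/s and the smaller is 24.84 ft³/s; the ratio is 13.8.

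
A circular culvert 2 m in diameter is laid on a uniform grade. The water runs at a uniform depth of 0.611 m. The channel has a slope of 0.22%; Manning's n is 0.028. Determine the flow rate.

Q = 0.672 m³/s

For a circular section of diameter D = 2 m at depth y = 0.611 m, the central angle is θ = 2 arccos(1 − 2y/D) = 2.343 rad. Then A = (D²/8)(θ − sin θ) = 0.8129 m² and P = Dθ/2 = 2.343 m.
Hydraulic radius R = A/P = 0.8129/2.343 = 0.347 m.
Manning's equation: Q = (1/n) A R^(2/3) S^(1/2) = (1/0.028) × 0.8129 × 0.347^(2/3) × 0.0022^(1/2) = 0.672 m³/s.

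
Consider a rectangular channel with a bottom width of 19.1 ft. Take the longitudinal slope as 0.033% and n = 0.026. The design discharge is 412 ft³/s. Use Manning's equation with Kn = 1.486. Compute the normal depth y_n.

Manning's equation rearranged: A R^(2/3) = nQ / (1.486·√S) = 0.026 × 412 / (1.486 × √0.00033) = 396.8.
Trying y = 9.38 ft: A R^(2/3) = 505 — high.
Trying y = 7 ft: A R^(2/3) = 339.1 — low.
Trying y = 7.85 ft: A R^(2/3) = 397 — ≈ 396.8.

y_n = 7.85 ft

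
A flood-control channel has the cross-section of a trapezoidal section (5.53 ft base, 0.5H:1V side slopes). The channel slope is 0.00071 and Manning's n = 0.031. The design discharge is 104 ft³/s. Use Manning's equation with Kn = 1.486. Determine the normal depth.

y_n = 5.36 ft

Manning's equation rearranged: A R^(2/3) = nQ / (1.486·√S) = 0.031 × 104 / (1.486 × √0.00071) = 81.42.
Try y = 3.97 ft: A R^(2/3) = 48.47 — too small.
Try y = 6.06 ft: A R^(2/3) = 101 — too large.
Try y = 5.36 ft: A R^(2/3) = 81.33 — matches.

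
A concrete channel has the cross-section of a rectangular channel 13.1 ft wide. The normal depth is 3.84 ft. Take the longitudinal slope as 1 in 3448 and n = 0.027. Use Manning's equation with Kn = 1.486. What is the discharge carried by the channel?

Flow area A = b·y = 13.1 × 3.84 = 50.3 ft². Wetted perimeter P = b + 2y = 13.1 + 2×3.84 = 20.78 ft.
Hydraulic radius R = A/P = 50.3/20.78 = 2.421 ft.
Manning's equation: Q = (1.486/n) A R^(2/3) S^(1/2) = (1.486/0.027) × 50.3 × 2.421^(2/3) × 0.00029^(1/2) = 85 ft³/s.

Q = 85 ft³/s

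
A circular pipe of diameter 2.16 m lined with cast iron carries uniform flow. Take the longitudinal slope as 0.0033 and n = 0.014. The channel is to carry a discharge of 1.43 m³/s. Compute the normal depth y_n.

Manning's equation rearranged: A R^(2/3) = nQ / (1·√S) = 0.014 × 1.43 / (√0.0033) = 0.3485.
Trying y = 0.696 m: A R^(2/3) = 0.546 — too large.
Trying y = 0.431 m: A R^(2/3) = 0.2118 — too small.
Trying y = 0.553 m: A R^(2/3) = 0.3489 — matches.

y_n = 0.553 m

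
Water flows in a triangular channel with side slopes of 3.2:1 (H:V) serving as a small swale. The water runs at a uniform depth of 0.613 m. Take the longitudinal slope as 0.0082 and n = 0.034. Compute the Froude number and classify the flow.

subcritical

For a triangular section with side slope z = 3.2: A = zy² = 3.2×0.613² = 1.202 m²; P = 2y√(1+z²) = 2×0.613×3.353 = 4.11 m.
Hydraulic radius R = A/P = 1.202/4.11 = 0.2925 m.
V = (1/n) R^(2/3) √S = (1/0.034) × 0.2925^(2/3) × √0.0082 = 1.174 m/s. Hydraulic depth D_h = A/T = 1.202/3.923 = 0.3065 m.
Froude number Fr = V/√(g·D_h) = 1.174/√(9.81×0.3065) = 0.677, which is less than 1, so the flow is subcritical.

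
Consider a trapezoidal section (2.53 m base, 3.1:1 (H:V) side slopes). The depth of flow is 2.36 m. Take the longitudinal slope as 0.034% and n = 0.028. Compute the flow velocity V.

V = 0.784 m/s

With bottom width b = 2.53 m and side slope z = 3.1: A = (b + zy)y = (2.53 + 3.1×2.36)×2.36 = 23.24 m²; P = b + 2y√(1+z²) = 2.53 + 2×2.36×3.257 = 17.9 m.
Hydraulic radius R = A/P = 23.24/17.9 = 1.298 m.
From Manning's equation, V = (1/n) R^(2/3) S^(1/2) = (1/0.028) × 1.298^(2/3) × 0.00034^(1/2) = 0.784 m/s.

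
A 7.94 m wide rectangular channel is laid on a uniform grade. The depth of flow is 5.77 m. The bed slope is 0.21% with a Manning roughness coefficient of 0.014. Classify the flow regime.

subcritical

Flow area A = b·y = 7.94 × 5.77 = 45.81 m². Wetted perimeter P = b + 2y = 7.94 + 2×5.77 = 19.48 m.
Hydraulic radius R = A/P = 45.81/19.48 = 2.352 m.
V = (1/n) R^(2/3) √S = (1/0.014) × 2.352^(2/3) × √0.0021 = 5.789 m/s. Hydraulic depth D_h = A/T = 45.81/7.94 = 5.77 m.
Froude number Fr = V/√(g·D_h) = 5.789/√(9.81×5.77) = 0.769, which is less than 1, so the flow is subcritical.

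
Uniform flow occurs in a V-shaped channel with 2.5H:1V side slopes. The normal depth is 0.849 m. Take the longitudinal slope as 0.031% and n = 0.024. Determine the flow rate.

Q = 0.711 m³/s

For a triangular section with side slope z = 2.5: A = zy² = 2.5×0.849² = 1.802 m²; P = 2y√(1+z²) = 2×0.849×2.693 = 4.572 m.
Hydraulic radius R = A/P = 1.802/4.572 = 0.3941 m.
Manning's equation: Q = (1/n) A R^(2/3) S^(1/2) = (1/0.024) × 1.802 × 0.3941^(2/3) × 0.00031^(1/2) = 0.711 m³/s.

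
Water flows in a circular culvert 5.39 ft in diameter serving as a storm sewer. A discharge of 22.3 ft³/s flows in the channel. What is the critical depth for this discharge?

y_c = 1.28 ft

At critical depth, Q² T / (g A³) = 1, i.e. A³/T = Q²/g = 22.3²/32.2 = 15.44.
At y = 1.56 ft: A³/T = 33.61 — high.
At y = 1.28 ft: A³/T = 15.56 — matches.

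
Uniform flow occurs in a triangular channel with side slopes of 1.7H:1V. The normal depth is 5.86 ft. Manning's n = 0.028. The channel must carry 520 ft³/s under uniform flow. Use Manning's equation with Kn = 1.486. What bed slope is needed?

S = 0.00819

For a triangular section with side slope z = 1.7: A = zy² = 1.7×5.86² = 58.38 ft²; P = 2y√(1+z²) = 2×5.86×1.972 = 23.12 ft.
Hydraulic radius R = A/P = 58.38/23.12 = 2.525 ft.
From Manning's equation, S = [nQ / (1.486 A R^(2/3))]² = [0.028 × 520 / (1.486 × 58.38 × 2.525^(2/3))]² = 0.00819.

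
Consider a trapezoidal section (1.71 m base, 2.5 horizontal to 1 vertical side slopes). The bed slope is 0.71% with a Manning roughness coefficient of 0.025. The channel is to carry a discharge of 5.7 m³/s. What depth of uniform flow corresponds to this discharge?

y_n = 0.766 m

Manning's equation rearranged: A R^(2/3) = nQ / (1·√S) = 0.025 × 5.7 / (√0.0071) = 1.691.
At y = 0.6 m: A R^(2/3) = 1.028 — too small.
At y = 0.883 m: A R^(2/3) = 2.28 — too large.
At y = 0.766 m: A R^(2/3) = 1.693 — close enough.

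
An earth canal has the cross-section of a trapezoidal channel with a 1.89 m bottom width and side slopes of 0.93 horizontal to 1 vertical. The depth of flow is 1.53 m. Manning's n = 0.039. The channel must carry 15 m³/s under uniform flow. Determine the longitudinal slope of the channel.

With bottom width b = 1.89 m and side slope z = 0.93: A = (b + zy)y = (1.89 + 0.93×1.53)×1.53 = 5.069 m²; P = b + 2y√(1+z²) = 1.89 + 2×1.53×1.366 = 6.069 m.
Hydraulic radius R = A/P = 5.069/6.069 = 0.8352 m.
From Manning's equation, S = [nQ / (1 A R^(2/3))]² = [0.039 × 15 / (1 × 5.069 × 0.8352^(2/3))]² = 0.0169.

S = 0.0169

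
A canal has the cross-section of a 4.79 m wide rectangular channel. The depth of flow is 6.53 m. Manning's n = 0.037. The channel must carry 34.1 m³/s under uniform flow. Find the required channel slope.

Flow area A = b·y = 4.79 × 6.53 = 31.28 m². Wetted perimeter P = b + 2y = 4.79 + 2×6.53 = 17.85 m.
Hydraulic radius R = A/P = 31.28/17.85 = 1.752 m.
From Manning's equation, S = [nQ / (1 A R^(2/3))]² = [0.037 × 34.1 / (1 × 31.28 × 1.752^(2/3))]² = 0.00077.

S = 0.00077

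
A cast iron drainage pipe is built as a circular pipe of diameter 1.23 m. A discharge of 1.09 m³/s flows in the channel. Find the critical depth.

At critical depth, Q² T / (g A³) = 1, i.e. A³/T = Q²/g = 1.09²/9.81 = 0.1211.
At y = 0.687 m: A³/T = 0.2602 — over.
At y = 0.562 m: A³/T = 0.1208 — close enough.

y_c = 0.562 m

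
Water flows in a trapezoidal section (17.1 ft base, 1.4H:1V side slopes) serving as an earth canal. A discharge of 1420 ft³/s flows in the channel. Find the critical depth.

At critical depth, Q² T / (g A³) = 1, i.e. A³/T = Q²/g = 1420²/32.2 = 62620.
Trying y = 3.59 ft: A³/T = 18460 — low.
Trying y = 5.16 ft: A³/T = 62670 — ≈ 62620.

y_c = 5.16 ft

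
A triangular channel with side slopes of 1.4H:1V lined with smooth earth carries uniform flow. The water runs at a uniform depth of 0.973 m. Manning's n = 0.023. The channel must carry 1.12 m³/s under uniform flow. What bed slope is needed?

For a triangular section with side slope z = 1.4: A = zy² = 1.4×0.973² = 1.325 m²; P = 2y√(1+z²) = 2×0.973×1.72 = 3.348 m.
Hydraulic radius R = A/P = 1.325/3.348 = 0.3959 m.
From Manning's equation, S = [nQ / (1 A R^(2/3))]² = [0.023 × 1.12 / (1 × 1.325 × 0.3959^(2/3))]² = 0.0013.

S = 0.0013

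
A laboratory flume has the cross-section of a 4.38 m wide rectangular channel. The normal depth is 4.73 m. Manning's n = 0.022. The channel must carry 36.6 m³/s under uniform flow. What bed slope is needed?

S = 0.000882

Flow area A = b·y = 4.38 × 4.73 = 20.72 m². Wetted perimeter P = b + 2y = 4.38 + 2×4.73 = 13.84 m.
Hydraulic radius R = A/P = 20.72/13.84 = 1.497 m.
From Manning's equation, S = [nQ / (1 A R^(2/3))]² = [0.022 × 36.6 / (1 × 20.72 × 1.497^(2/3))]² = 0.000882.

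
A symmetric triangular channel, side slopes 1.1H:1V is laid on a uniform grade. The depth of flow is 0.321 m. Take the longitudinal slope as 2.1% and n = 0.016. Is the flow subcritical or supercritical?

supercritical

For a triangular section with side slope z = 1.1: A = zy² = 1.1×0.321² = 0.1133 m²; P = 2y√(1+z²) = 2×0.321×1.487 = 0.9544 m.
Hydraulic radius R = A/P = 0.1133/0.9544 = 0.1188 m.
V = (1/n) R^(2/3) √S = (1/0.016) × 0.1188^(2/3) × √0.021 = 2.188 m/s. Hydraulic depth D_h = A/T = 0.1133/0.7062 = 0.1605 m.
Froude number Fr = V/√(g·D_h) = 2.188/√(9.81×0.1605) = 1.74, which is greater than 1, so the flow is supercritical.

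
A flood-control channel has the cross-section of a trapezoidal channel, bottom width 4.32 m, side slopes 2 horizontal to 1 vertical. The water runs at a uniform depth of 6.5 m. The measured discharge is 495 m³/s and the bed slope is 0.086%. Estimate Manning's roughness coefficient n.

With bottom width b = 4.32 m and side slope z = 2: A = (b + zy)y = (4.32 + 2×6.5)×6.5 = 112.6 m²; P = b + 2y√(1+z²) = 4.32 + 2×6.5×2.236 = 33.39 m.
Hydraulic radius R = A/P = 112.6/33.39 = 3.372 m.
Rearranging Manning's equation: n = (1/Q) A R^(2/3) S^(1/2) = (1/495) × 112.6 × 3.372^(2/3) × √0.00086 = 0.015.

n = 0.015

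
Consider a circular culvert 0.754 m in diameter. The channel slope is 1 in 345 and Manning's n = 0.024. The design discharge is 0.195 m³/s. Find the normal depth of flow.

y_n = 0.418 m

Manning's equation rearranged: A R^(2/3) = nQ / (1·√S) = 0.024 × 0.195 / (√0.002899) = 0.08693.
Trying y = 0.324 m: A R^(2/3) = 0.05632 — low.
Trying y = 0.514 m: A R^(2/3) = 0.1186 — high.
Trying y = 0.418 m: A R^(2/3) = 0.08709 — matches.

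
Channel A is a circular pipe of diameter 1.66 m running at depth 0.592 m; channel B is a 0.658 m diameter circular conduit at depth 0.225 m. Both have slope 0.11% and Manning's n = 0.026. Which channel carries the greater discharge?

Channel A: For a circular section of diameter D = 1.66 m at depth y = 0.592 m, the central angle is θ = 2 arccos(1 − 2y/D) = 2.56 rad. Then A = (D²/8)(θ − sin θ) = 0.6925 m² and P = Dθ/2 = 2.125 m. Hydraulic radius R = A/P = 0.6925/2.125 = 0.3259 m. Q_A = (1/0.026)·0.6925·0.3259^(2/3)·√0.0011 = 0.4184 m³/s.
Channel B: For a circular section of diameter D = 0.658 m at depth y = 0.225 m, the central angle is θ = 2 arccos(1 − 2y/D) = 2.498 rad. Then A = (D²/8)(θ − sin θ) = 0.1027 m² and P = Dθ/2 = 0.822 m. Hydraulic radius R = A/P = 0.1027/0.822 = 0.125 m. Q_B = (1/0.026)·0.1027·0.125^(2/3)·√0.0011 = 0.03277 m³/s.
Q_A = 0.4184 m³/s vs Q_B = 0.03277 m³/s, so channel A carries more.

channel A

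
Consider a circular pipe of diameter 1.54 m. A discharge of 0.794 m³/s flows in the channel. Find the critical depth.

At critical depth, Q² T / (g A³) = 1, i.e. A³/T = Q²/g = 0.794²/9.81 = 0.06426.
At y = 0.366 m: A³/T = 0.02972 — short.
At y = 0.537 m: A³/T = 0.1316 — over.
At y = 0.446 m: A³/T = 0.06415 — ≈ 0.06426.

y_c = 0.446 m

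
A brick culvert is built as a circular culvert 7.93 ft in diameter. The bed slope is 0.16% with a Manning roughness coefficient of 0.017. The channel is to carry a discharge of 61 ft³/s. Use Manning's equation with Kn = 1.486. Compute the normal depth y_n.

y_n = 2.55 ft

Manning's equation rearranged: A R^(2/3) = nQ / (1.486·√S) = 0.017 × 61 / (1.486 × √0.0016) = 17.45.
Try y = 3.17 ft: A R^(2/3) = 26.24 — too large.
Try y = 2.17 ft: A R^(2/3) = 12.76 — too small.
Try y = 2.55 ft: A R^(2/3) = 17.45 — ≈ 17.45.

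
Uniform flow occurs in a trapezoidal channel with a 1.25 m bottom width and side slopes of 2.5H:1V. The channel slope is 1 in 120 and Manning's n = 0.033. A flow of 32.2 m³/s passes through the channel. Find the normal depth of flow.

Manning's equation rearranged: A R^(2/3) = nQ / (1·√S) = 0.033 × 32.2 / (√0.008333) = 11.64.
Try y = 2.36 m: A R^(2/3) = 19.15 — over.
Try y = 1.92 m: A R^(2/3) = 11.63 — ≈ 11.64.

y_n = 1.92 m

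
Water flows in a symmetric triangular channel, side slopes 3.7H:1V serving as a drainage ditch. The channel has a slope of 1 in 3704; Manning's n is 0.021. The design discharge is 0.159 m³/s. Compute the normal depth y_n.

y_n = 0.404 m

Manning's equation rearranged: A R^(2/3) = nQ / (1·√S) = 0.021 × 0.159 / (√0.00027) = 0.2032.
At y = 0.333 m: A R^(2/3) = 0.1213 — short.
At y = 0.404 m: A R^(2/3) = 0.2031 — matches.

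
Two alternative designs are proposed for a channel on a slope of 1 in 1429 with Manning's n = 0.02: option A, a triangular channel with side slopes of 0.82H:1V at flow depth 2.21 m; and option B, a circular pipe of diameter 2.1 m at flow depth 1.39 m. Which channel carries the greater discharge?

Channel A: For a triangular section with side slope z = 0.82: A = zy² = 0.82×2.21² = 4.005 m²; P = 2y√(1+z²) = 2×2.21×1.293 = 5.716 m. Hydraulic radius R = A/P = 4.005/5.716 = 0.7007 m. Q_A = (1/0.02)·4.005·0.7007^(2/3)·√0.0006998 = 4.179 m³/s.
Channel B: For a circular section of diameter D = 2.1 m at depth y = 1.39 m, the central angle is θ = 2 arccos(1 − 2y/D) = 3.801 rad. Then A = (D²/8)(θ − sin θ) = 2.433 m² and P = Dθ/2 = 3.991 m. Hydraulic radius R = A/P = 2.433/3.991 = 0.6096 m. Q_B = (1/0.02)·2.433·0.6096^(2/3)·√0.0006998 = 2.314 m³/s.
Q_A = 4.179 m³/s vs Q_B = 2.314 m³/s, so channel A carries more.

channel A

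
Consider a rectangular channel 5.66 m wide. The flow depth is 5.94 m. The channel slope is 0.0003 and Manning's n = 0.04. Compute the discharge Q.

Flow area A = b·y = 5.66 × 5.94 = 33.62 m². Wetted perimeter P = b + 2y = 5.66 + 2×5.94 = 17.54 m.
Hydraulic radius R = A/P = 33.62/17.54 = 1.917 m.
Manning's equation: Q = (1/n) A R^(2/3) S^(1/2) = (1/0.04) × 33.62 × 1.917^(2/3) × 0.0003^(1/2) = 22.5 m³/s.

Q = 22.5 m³/s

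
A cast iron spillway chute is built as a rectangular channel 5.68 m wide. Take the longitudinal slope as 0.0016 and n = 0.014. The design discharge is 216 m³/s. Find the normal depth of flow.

Manning's equation rearranged: A R^(2/3) = nQ / (1·√S) = 0.014 × 216 / (√0.0016) = 75.6.
Try y = 10.2 m: A R^(2/3) = 98.64 — too large.
Try y = 7.18 m: A R^(2/3) = 65.49 — too small.
Try y = 8.11 m: A R^(2/3) = 75.62 — ≈ 75.6.

y_n = 8.11 m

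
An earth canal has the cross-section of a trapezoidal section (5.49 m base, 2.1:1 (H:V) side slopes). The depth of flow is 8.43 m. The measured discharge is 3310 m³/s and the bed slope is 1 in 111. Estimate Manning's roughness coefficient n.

n = 0.015

With bottom width b = 5.49 m and side slope z = 2.1: A = (b + zy)y = (5.49 + 2.1×8.43)×8.43 = 195.5 m²; P = b + 2y√(1+z²) = 5.49 + 2×8.43×2.326 = 44.71 m.
Hydraulic radius R = A/P = 195.5/44.71 = 4.373 m.
Rearranging Manning's equation: n = (1/Q) A R^(2/3) S^(1/2) = (1/3310) × 195.5 × 4.373^(2/3) × √0.009009 = 0.015.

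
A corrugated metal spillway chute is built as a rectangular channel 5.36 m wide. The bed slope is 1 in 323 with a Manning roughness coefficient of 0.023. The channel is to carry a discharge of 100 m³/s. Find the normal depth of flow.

Manning's equation rearranged: A R^(2/3) = nQ / (1·√S) = 0.023 × 100 / (√0.003096) = 41.34.
Try y = 6.05 m: A R^(2/3) = 49 — high.
Try y = 3.96 m: A R^(2/3) = 29.02 — low.
Try y = 5.26 m: A R^(2/3) = 41.34 — matches.

y_n = 5.26 m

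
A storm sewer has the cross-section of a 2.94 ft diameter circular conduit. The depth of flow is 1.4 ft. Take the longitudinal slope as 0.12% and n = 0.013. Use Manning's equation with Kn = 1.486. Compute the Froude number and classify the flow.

For a circular section of diameter D = 2.94 ft at depth y = 1.4 ft, the central angle is θ = 2 arccos(1 − 2y/D) = 3.046 rad. Then A = (D²/8)(θ − sin θ) = 3.189 ft² and P = Dθ/2 = 4.478 ft.
Hydraulic radius R = A/P = 3.189/4.478 = 0.712 ft.
V = (1.486/n) R^(2/3) √S = (1.486/0.013) × 0.712^(2/3) × √0.0012 = 3.157 ft/s. Hydraulic depth D_h = A/T = 3.189/2.937 = 1.086 ft.
Froude number Fr = V/√(g·D_h) = 3.157/√(32.2×1.086) = 0.534, which is less than 1, so the flow is subcritical.

subcritical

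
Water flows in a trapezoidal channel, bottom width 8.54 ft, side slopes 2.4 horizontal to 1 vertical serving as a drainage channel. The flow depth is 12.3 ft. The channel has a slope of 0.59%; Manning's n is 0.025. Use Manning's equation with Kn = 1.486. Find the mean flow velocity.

V = 15.8 ft/s

With bottom width b = 8.54 ft and side slope z = 2.4: A = (b + zy)y = (8.54 + 2.4×12.3)×12.3 = 468.1 ft²; P = b + 2y√(1+z²) = 8.54 + 2×12.3×2.6 = 72.5 ft.
Hydraulic radius R = A/P = 468.1/72.5 = 6.457 ft.
From Manning's equation, V = (1.486/n) R^(2/3) S^(1/2) = (1.486/0.025) × 6.457^(2/3) × 0.0059^(1/2) = 15.8 ft/s.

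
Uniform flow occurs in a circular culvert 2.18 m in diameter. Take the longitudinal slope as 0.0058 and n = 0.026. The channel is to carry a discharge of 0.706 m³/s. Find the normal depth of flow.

Manning's equation rearranged: A R^(2/3) = nQ / (1·√S) = 0.026 × 0.706 / (√0.0058) = 0.241.
Try y = 0.329 m: A R^(2/3) = 0.1226 — low.
Try y = 0.518 m: A R^(2/3) = 0.3084 — high.
Try y = 0.458 m: A R^(2/3) = 0.2409 — matches.

y_n = 0.458 m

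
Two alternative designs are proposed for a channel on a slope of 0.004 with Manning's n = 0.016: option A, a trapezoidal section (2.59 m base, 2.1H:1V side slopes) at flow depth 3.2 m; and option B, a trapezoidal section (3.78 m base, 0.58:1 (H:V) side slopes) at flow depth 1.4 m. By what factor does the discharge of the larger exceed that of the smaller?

Channel A: With bottom width b = 2.59 m and side slope z = 2.1: A = (b + zy)y = (2.59 + 2.1×3.2)×3.2 = 29.79 m²; P = b + 2y√(1+z²) = 2.59 + 2×3.2×2.326 = 17.48 m. Hydraulic radius R = A/P = 29.79/17.48 = 1.705 m. Q_A = (1/0.016)·29.79·1.705^(2/3)·√0.004 = 168.1 m³/s.
Channel B: With bottom width b = 3.78 m and side slope z = 0.58: A = (b + zy)y = (3.78 + 0.58×1.4)×1.4 = 6.429 m²; P = b + 2y√(1+z²) = 3.78 + 2×1.4×1.156 = 7.017 m. Hydraulic radius R = A/P = 6.429/7.017 = 0.9162 m. Q_B = (1/0.016)·6.429·0.9162^(2/3)·√0.004 = 23.97 m³/s.
The larger discharge is 168.1 m³/s and the smaller is 23.97 m³/s; the ratio is 7.01.

7.01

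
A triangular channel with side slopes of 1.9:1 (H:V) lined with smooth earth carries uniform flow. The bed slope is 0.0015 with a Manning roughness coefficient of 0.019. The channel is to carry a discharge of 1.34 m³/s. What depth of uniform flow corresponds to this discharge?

Manning's equation rearranged: A R^(2/3) = nQ / (1·√S) = 0.019 × 1.34 / (√0.0015) = 0.6574.
Try y = 0.92 m: A R^(2/3) = 0.8833 — high.
Try y = 0.603 m: A R^(2/3) = 0.2863 — low.
Try y = 0.824 m: A R^(2/3) = 0.6584 — close enough.

y_n = 0.824 m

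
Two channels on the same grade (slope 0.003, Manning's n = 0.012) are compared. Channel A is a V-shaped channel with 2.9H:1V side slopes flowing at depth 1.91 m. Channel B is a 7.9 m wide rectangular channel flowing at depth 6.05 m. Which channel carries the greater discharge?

Channel A: For a triangular section with side slope z = 2.9: A = zy² = 2.9×1.91² = 10.58 m²; P = 2y√(1+z²) = 2×1.91×3.068 = 11.72 m. Hydraulic radius R = A/P = 10.58/11.72 = 0.9028 m. Q_A = (1/0.012)·10.58·0.9028^(2/3)·√0.003 = 45.11 m³/s.
Channel B: Flow area A = b·y = 7.9 × 6.05 = 47.8 m². Wetted perimeter P = b + 2y = 7.9 + 2×6.05 = 20 m. Hydraulic radius R = A/P = 47.8/20 = 2.39 m. Q_B = (1/0.012)·47.8·2.39^(2/3)·√0.003 = 389.9 m³/s.
Q_A = 45.11 m³/s vs Q_B = 389.9 m³/s, so channel B carries more.

channel B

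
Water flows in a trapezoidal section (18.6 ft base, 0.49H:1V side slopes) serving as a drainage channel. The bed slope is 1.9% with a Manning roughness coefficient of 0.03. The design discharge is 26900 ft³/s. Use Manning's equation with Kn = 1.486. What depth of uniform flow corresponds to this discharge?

Manning's equation rearranged: A R^(2/3) = nQ / (1.486·√S) = 0.03 × 26900 / (1.486 × √0.019) = 3940.
Try y = 29.9 ft: A R^(2/3) = 5115 — too large.
Try y = 23.3 ft: A R^(2/3) = 3229 — too small.
Try y = 26 ft: A R^(2/3) = 3944 — close enough.

y_n = 26 ft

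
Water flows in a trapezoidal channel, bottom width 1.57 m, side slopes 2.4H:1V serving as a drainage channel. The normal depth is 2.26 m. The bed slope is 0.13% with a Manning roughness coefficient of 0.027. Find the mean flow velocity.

With bottom width b = 1.57 m and side slope z = 2.4: A = (b + zy)y = (1.57 + 2.4×2.26)×2.26 = 15.81 m²; P = b + 2y√(1+z²) = 1.57 + 2×2.26×2.6 = 13.32 m.
Hydraulic radius R = A/P = 15.81/13.32 = 1.186 m.
From Manning's equation, V = (1/n) R^(2/3) S^(1/2) = (1/0.027) × 1.186^(2/3) × 0.0013^(1/2) = 1.5 m/s.

V = 1.5 m/s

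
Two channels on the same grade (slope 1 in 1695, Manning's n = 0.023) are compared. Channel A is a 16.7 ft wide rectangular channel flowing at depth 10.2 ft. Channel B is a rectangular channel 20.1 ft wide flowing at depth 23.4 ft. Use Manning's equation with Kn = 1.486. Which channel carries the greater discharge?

channel B

Channel A: Flow area A = b·y = 16.7 × 10.2 = 170.3 ft². Wetted perimeter P = b + 2y = 16.7 + 2×10.2 = 37.1 ft. Hydraulic radius R = A/P = 170.3/37.1 = 4.591 ft. Q_A = (1.486/0.023)·170.3·4.591^(2/3)·√0.00059 = 738.4 ft³/s.
Channel B: Flow area A = b·y = 20.1 × 23.4 = 470.3 ft². Wetted perimeter P = b + 2y = 20.1 + 2×23.4 = 66.9 ft. Hydraulic radius R = A/P = 470.3/66.9 = 7.03 ft. Q_B = (1.486/0.023)·470.3·7.03^(2/3)·√0.00059 = 2709 ft³/s.
Q_A = 738.4 ft³/s vs Q_B = 2709 ft³/s, so channel B carries more.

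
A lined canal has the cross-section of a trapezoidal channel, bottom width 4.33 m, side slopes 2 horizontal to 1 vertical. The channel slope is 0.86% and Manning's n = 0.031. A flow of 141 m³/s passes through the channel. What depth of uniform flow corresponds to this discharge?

Manning's equation rearranged: A R^(2/3) = nQ / (1·√S) = 0.031 × 141 / (√0.0086) = 47.13.
At y = 3.46 m: A R^(2/3) = 61.08 — high.
At y = 3.07 m: A R^(2/3) = 47.21 — matches.

y_n = 3.07 m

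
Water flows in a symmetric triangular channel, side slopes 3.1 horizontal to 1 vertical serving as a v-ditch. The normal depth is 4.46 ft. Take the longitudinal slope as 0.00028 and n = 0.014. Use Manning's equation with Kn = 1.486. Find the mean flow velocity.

V = 2.93 ft/s

For a triangular section with side slope z = 3.1: A = zy² = 3.1×4.46² = 61.66 ft²; P = 2y√(1+z²) = 2×4.46×3.257 = 29.06 ft.
Hydraulic radius R = A/P = 61.66/29.06 = 2.122 ft.
From Manning's equation, V = (1.486/n) R^(2/3) S^(1/2) = (1.486/0.014) × 2.122^(2/3) × 0.00028^(1/2) = 2.93 ft/s.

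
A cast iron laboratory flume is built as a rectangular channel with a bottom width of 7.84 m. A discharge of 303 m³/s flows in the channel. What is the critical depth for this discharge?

For a rectangular channel, critical depth y_c = (q²/g)^(1/3) where q = Q/b = 303/7.84 = 38.65 m²/s.
So y_c = (38.65²/9.81)^(1/3) = 5.34 m.

y_c = 5.34 m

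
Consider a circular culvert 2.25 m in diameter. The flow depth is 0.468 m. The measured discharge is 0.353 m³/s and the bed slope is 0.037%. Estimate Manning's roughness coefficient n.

n = 0.014

For a circular section of diameter D = 2.25 m at depth y = 0.468 m, the central angle is θ = 2 arccos(1 − 2y/D) = 1.894 rad. Then A = (D²/8)(θ − sin θ) = 0.5987 m² and P = Dθ/2 = 2.131 m.
Hydraulic radius R = A/P = 0.5987/2.131 = 0.281 m.
Rearranging Manning's equation: n = (1/Q) A R^(2/3) S^(1/2) = (1/0.353) × 0.5987 × 0.281^(2/3) × √0.00037 = 0.014.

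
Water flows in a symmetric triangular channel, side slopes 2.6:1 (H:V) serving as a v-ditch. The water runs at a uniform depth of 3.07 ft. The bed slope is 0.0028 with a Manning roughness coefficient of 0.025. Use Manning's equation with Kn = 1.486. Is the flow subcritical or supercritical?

subcritical

For a triangular section with side slope z = 2.6: A = zy² = 2.6×3.07² = 24.5 ft²; P = 2y√(1+z²) = 2×3.07×2.786 = 17.1 ft.
Hydraulic radius R = A/P = 24.5/17.1 = 1.433 ft.
V = (1.486/n) R^(2/3) √S = (1.486/0.025) × 1.433^(2/3) × √0.0028 = 3.997 ft/s. Hydraulic depth D_h = A/T = 24.5/15.96 = 1.535 ft.
Froude number Fr = V/√(g·D_h) = 3.997/√(32.2×1.535) = 0.569, which is less than 1, so the flow is subcritical.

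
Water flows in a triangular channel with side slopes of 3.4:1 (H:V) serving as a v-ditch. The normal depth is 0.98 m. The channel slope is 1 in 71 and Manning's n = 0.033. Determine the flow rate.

For a triangular section with side slope z = 3.4: A = zy² = 3.4×0.98² = 3.265 m²; P = 2y√(1+z²) = 2×0.98×3.544 = 6.946 m.
Hydraulic radius R = A/P = 3.265/6.946 = 0.4701 m.
Manning's equation: Q = (1/n) A R^(2/3) S^(1/2) = (1/0.033) × 3.265 × 0.4701^(2/3) × 0.01408^(1/2) = 7.1 m³/s.

Q = 7.1 m³/s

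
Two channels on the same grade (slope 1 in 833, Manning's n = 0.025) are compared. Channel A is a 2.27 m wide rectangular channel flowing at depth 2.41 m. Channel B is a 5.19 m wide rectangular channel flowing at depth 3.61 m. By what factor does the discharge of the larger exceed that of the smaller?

5.36

Channel A: Flow area A = b·y = 2.27 × 2.41 = 5.471 m². Wetted perimeter P = b + 2y = 2.27 + 2×2.41 = 7.09 m. Hydraulic radius R = A/P = 5.471/7.09 = 0.7716 m. Q_A = (1/0.025)·5.471·0.7716^(2/3)·√0.0012 = 6.378 m³/s.
Channel B: Flow area A = b·y = 5.19 × 3.61 = 18.74 m². Wetted perimeter P = b + 2y = 5.19 + 2×3.61 = 12.41 m. Hydraulic radius R = A/P = 18.74/12.41 = 1.51 m. Q_B = (1/0.025)·18.74·1.51^(2/3)·√0.0012 = 34.17 m³/s.
The larger discharge is 34.17 m³/s and the smaller is 6.378 m³/s; the ratio is 5.36.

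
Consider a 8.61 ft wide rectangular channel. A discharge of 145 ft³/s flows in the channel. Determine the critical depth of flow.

For a rectangular channel, critical depth y_c = (q²/g)^(1/3) where q = Q/b = 145/8.61 = 16.84 ft²/s.
So y_c = (16.84²/32.2)^(1/3) = 2.07 ft.

y_c = 2.07 ft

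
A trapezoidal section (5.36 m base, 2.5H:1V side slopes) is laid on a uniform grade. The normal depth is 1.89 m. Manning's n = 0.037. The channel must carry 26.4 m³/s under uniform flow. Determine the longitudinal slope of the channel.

S = 0.002

With bottom width b = 5.36 m and side slope z = 2.5: A = (b + zy)y = (5.36 + 2.5×1.89)×1.89 = 19.06 m²; P = b + 2y√(1+z²) = 5.36 + 2×1.89×2.693 = 15.54 m.
Hydraulic radius R = A/P = 19.06/15.54 = 1.227 m.
From Manning's equation, S = [nQ / (1 A R^(2/3))]² = [0.037 × 26.4 / (1 × 19.06 × 1.227^(2/3))]² = 0.002.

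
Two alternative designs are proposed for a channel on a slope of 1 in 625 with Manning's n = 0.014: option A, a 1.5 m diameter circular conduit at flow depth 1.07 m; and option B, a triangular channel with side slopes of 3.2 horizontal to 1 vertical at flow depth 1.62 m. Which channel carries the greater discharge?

Channel A: For a circular section of diameter D = 1.5 m at depth y = 1.07 m, the central angle is θ = 2 arccos(1 − 2y/D) = 4.023 rad. Then A = (D²/8)(θ − sin θ) = 1.349 m² and P = Dθ/2 = 3.017 m. Hydraulic radius R = A/P = 1.349/3.017 = 0.4469 m. Q_A = (1/0.014)·1.349·0.4469^(2/3)·√0.0016 = 2.252 m³/s.
Channel B: For a triangular section with side slope z = 3.2: A = zy² = 3.2×1.62² = 8.398 m²; P = 2y√(1+z²) = 2×1.62×3.353 = 10.86 m. Hydraulic radius R = A/P = 8.398/10.86 = 0.7731 m. Q_B = (1/0.014)·8.398·0.7731^(2/3)·√0.0016 = 20.21 m³/s.
Q_A = 2.252 m³/s vs Q_B = 20.21 m³/s, so channel B carries more.

channel B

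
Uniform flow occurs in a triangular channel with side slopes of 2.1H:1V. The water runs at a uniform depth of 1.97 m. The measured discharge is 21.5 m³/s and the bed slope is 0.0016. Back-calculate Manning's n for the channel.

n = 0.014

For a triangular section with side slope z = 2.1: A = zy² = 2.1×1.97² = 8.15 m²; P = 2y√(1+z²) = 2×1.97×2.326 = 9.164 m.
Hydraulic radius R = A/P = 8.15/9.164 = 0.8893 m.
Rearranging Manning's equation: n = (1/Q) A R^(2/3) S^(1/2) = (1/21.5) × 8.15 × 0.8893^(2/3) × √0.0016 = 0.014.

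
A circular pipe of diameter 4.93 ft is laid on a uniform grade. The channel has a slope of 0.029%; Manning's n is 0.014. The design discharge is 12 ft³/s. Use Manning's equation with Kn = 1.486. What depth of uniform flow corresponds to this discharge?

Manning's equation rearranged: A R^(2/3) = nQ / (1.486·√S) = 0.014 × 12 / (1.486 × √0.00029) = 6.639.
Trying y = 2.07 ft: A R^(2/3) = 8.076 — too large.
Trying y = 1.59 ft: A R^(2/3) = 4.94 — too small.
Trying y = 1.86 ft: A R^(2/3) = 6.64 — matches.

y_n = 1.86 ft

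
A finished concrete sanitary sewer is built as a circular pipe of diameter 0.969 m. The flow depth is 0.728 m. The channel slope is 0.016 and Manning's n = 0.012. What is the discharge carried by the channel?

Q = 2.76 m³/s

For a circular section of diameter D = 0.969 m at depth y = 0.728 m, the central angle is θ = 2 arccos(1 − 2y/D) = 4.195 rad. Then A = (D²/8)(θ − sin θ) = 0.5943 m² and P = Dθ/2 = 2.032 m.
Hydraulic radius R = A/P = 0.5943/2.032 = 0.2924 m.
Manning's equation: Q = (1/n) A R^(2/3) S^(1/2) = (1/0.012) × 0.5943 × 0.2924^(2/3) × 0.016^(1/2) = 2.76 m³/s.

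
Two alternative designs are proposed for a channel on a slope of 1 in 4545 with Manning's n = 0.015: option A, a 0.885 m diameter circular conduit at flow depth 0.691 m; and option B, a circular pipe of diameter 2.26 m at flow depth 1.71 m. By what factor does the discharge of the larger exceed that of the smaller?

11.8

Channel A: For a circular section of diameter D = 0.885 m at depth y = 0.691 m, the central angle is θ = 2 arccos(1 − 2y/D) = 4.334 rad. Then A = (D²/8)(θ − sin θ) = 0.5153 m² and P = Dθ/2 = 1.918 m. Hydraulic radius R = A/P = 0.5153/1.918 = 0.2687 m. Q_A = (1/0.015)·0.5153·0.2687^(2/3)·√0.00022 = 0.2122 m³/s.
Channel B: For a circular section of diameter D = 2.26 m at depth y = 1.71 m, the central angle is θ = 2 arccos(1 − 2y/D) = 4.22 rad. Then A = (D²/8)(θ − sin θ) = 3.256 m² and P = Dθ/2 = 4.768 m. Hydraulic radius R = A/P = 3.256/4.768 = 0.683 m. Q_B = (1/0.015)·3.256·0.683^(2/3)·√0.00022 = 2.497 m³/s.
The larger discharge is 2.497 m³/s and the smaller is 0.2122 m³/s; the ratio is 11.8.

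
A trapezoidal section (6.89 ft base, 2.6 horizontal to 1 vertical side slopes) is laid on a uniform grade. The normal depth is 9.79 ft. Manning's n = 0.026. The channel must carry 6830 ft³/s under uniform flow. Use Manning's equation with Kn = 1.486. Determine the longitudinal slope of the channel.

S = 0.016

With bottom width b = 6.89 ft and side slope z = 2.6: A = (b + zy)y = (6.89 + 2.6×9.79)×9.79 = 316.6 ft²; P = b + 2y√(1+z²) = 6.89 + 2×9.79×2.786 = 61.43 ft.
Hydraulic radius R = A/P = 316.6/61.43 = 5.154 ft.
From Manning's equation, S = [nQ / (1.486 A R^(2/3))]² = [0.026 × 6830 / (1.486 × 316.6 × 5.154^(2/3))]² = 0.016.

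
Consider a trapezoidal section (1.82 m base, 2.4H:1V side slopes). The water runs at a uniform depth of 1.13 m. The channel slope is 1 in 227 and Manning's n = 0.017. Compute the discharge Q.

Q = 15.2 m³/s

With bottom width b = 1.82 m and side slope z = 2.4: A = (b + zy)y = (1.82 + 2.4×1.13)×1.13 = 5.121 m²; P = b + 2y√(1+z²) = 1.82 + 2×1.13×2.6 = 7.696 m.
Hydraulic radius R = A/P = 5.121/7.696 = 0.6654 m.
Manning's equation: Q = (1/n) A R^(2/3) S^(1/2) = (1/0.017) × 5.121 × 0.6654^(2/3) × 0.004405^(1/2) = 15.2 m³/s.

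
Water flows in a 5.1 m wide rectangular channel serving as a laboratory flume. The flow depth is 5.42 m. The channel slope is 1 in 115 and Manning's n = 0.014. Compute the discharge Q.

Q = 266 m³/s

Flow area A = b·y = 5.1 × 5.42 = 27.64 m². Wetted perimeter P = b + 2y = 5.1 + 2×5.42 = 15.94 m.
Hydraulic radius R = A/P = 27.64/15.94 = 1.734 m.
Manning's equation: Q = (1/n) A R^(2/3) S^(1/2) = (1/0.014) × 27.64 × 1.734^(2/3) × 0.008696^(1/2) = 266 m³/s.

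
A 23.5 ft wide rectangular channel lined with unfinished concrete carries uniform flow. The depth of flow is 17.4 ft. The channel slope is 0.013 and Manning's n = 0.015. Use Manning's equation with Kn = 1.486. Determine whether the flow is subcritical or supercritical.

Flow area A = b·y = 23.5 × 17.4 = 408.9 ft². Wetted perimeter P = b + 2y = 23.5 + 2×17.4 = 58.3 ft.
Hydraulic radius R = A/P = 408.9/58.3 = 7.014 ft.
V = (1.486/n) R^(2/3) √S = (1.486/0.015) × 7.014^(2/3) × √0.013 = 41.39 ft/s. Hydraulic depth D_h = A/T = 408.9/23.5 = 17.4 ft.
Froude number Fr = V/√(g·D_h) = 41.39/√(32.2×17.4) = 1.75, which is greater than 1, so the flow is supercritical.

supercritical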